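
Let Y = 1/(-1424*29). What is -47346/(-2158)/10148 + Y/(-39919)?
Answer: 750477570247/347125245698704 ≈ 0.0021620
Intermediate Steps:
Y = -1/41296 (Y = 1/(-41296) = -1/41296 ≈ -2.4215e-5)
-47346/(-2158)/10148 + Y/(-39919) = -47346/(-2158)/10148 - 1/41296/(-39919) = -47346*(-1/2158)*(1/10148) - 1/41296*(-1/39919) = (1821/83)*(1/10148) + 1/1648495024 = 1821/842284 + 1/1648495024 = 750477570247/347125245698704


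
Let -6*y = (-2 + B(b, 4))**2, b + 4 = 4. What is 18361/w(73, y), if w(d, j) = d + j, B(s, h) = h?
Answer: 7869/31 ≈ 253.84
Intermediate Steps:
b = 0 (b = -4 + 4 = 0)
y = -2/3 (y = -(-2 + 4)**2/6 = -1/6*2**2 = -1/6*4 = -2/3 ≈ -0.66667)
18361/w(73, y) = 18361/(73 - 2/3) = 18361/(217/3) = 18361*(3/217) = 7869/31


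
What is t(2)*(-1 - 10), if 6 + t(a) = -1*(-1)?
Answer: 55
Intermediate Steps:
t(a) = -5 (t(a) = -6 - 1*(-1) = -6 + 1 = -5)
t(2)*(-1 - 10) = -5*(-1 - 10) = -5*(-11) = 55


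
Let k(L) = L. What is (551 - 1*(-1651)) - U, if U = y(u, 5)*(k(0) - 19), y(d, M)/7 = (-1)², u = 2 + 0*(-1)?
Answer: 2335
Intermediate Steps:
u = 2 (u = 2 + 0 = 2)
y(d, M) = 7 (y(d, M) = 7*(-1)² = 7*1 = 7)
U = -133 (U = 7*(0 - 19) = 7*(-19) = -133)
(551 - 1*(-1651)) - U = (551 - 1*(-1651)) - 1*(-133) = (551 + 1651) + 133 = 2202 + 133 = 2335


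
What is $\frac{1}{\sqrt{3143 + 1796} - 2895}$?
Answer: $- \frac{2895}{8376086} - \frac{\sqrt{4939}}{8376086} \approx -0.00035402$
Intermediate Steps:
$\frac{1}{\sqrt{3143 + 1796} - 2895} = \frac{1}{\sqrt{4939} - 2895} = \frac{1}{-2895 + \sqrt{4939}}$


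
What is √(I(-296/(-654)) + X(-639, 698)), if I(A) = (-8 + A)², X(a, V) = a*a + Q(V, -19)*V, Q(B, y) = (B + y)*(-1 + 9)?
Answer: √449092600177/327 ≈ 2049.4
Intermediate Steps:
Q(B, y) = 8*B + 8*y (Q(B, y) = (B + y)*8 = 8*B + 8*y)
X(a, V) = a² + V*(-152 + 8*V) (X(a, V) = a*a + (8*V + 8*(-19))*V = a² + (8*V - 152)*V = a² + (-152 + 8*V)*V = a² + V*(-152 + 8*V))
√(I(-296/(-654)) + X(-639, 698)) = √((-8 - 296/(-654))² + ((-639)² + 8*698*(-19 + 698))) = √((-8 - 296*(-1/654))² + (408321 + 8*698*679)) = √((-8 + 148/327)² + (408321 + 3791536)) = √((-2468/327)² + 4199857) = √(6091024/106929 + 4199857) = √(449092600177/106929) = √449092600177/327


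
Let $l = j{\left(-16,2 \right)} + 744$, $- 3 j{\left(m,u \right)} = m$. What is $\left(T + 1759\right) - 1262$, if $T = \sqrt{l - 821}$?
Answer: $497 + \frac{i \sqrt{645}}{3} \approx 497.0 + 8.4656 i$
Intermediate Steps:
$j{\left(m,u \right)} = - \frac{m}{3}$
$l = \frac{2248}{3}$ ($l = \left(- \frac{1}{3}\right) \left(-16\right) + 744 = \frac{16}{3} + 744 = \frac{2248}{3} \approx 749.33$)
$T = \frac{i \sqrt{645}}{3}$ ($T = \sqrt{\frac{2248}{3} - 821} = \sqrt{- \frac{215}{3}} = \frac{i \sqrt{645}}{3} \approx 8.4656 i$)
$\left(T + 1759\right) - 1262 = \left(\frac{i \sqrt{645}}{3} + 1759\right) - 1262 = \left(1759 + \frac{i \sqrt{645}}{3}\right) - 1262 = 497 + \frac{i \sqrt{645}}{3}$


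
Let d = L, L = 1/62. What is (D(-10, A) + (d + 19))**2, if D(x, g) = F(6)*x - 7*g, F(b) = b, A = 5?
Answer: 22193521/3844 ≈ 5773.5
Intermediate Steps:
L = 1/62 ≈ 0.016129
D(x, g) = -7*g + 6*x (D(x, g) = 6*x - 7*g = -7*g + 6*x)
d = 1/62 ≈ 0.016129
(D(-10, A) + (d + 19))**2 = ((-7*5 + 6*(-10)) + (1/62 + 19))**2 = ((-35 - 60) + 1179/62)**2 = (-95 + 1179/62)**2 = (-4711/62)**2 = 22193521/3844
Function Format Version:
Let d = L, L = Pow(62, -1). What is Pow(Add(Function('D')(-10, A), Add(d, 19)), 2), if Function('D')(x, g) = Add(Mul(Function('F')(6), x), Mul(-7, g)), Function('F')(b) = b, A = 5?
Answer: Rational(22193521, 3844) ≈ 5773.5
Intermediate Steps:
L = Rational(1, 62) ≈ 0.016129
Function('D')(x, g) = Add(Mul(-7, g), Mul(6, x)) (Function('D')(x, g) = Add(Mul(6, x), Mul(-7, g)) = Add(Mul(-7, g), Mul(6, x)))
d = Rational(1, 62) ≈ 0.016129
Pow(Add(Function('D')(-10, A), Add(d, 19)), 2) = Pow(Add(Add(Mul(-7, 5), Mul(6, -10)), Add(Rational(1, 62), 19)), 2) = Pow(Add(Add(-35, -60), Rational(1179, 62)), 2) = Pow(Add(-95, Rational(1179, 62)), 2) = Pow(Rational(-4711, 62), 2) = Rational(22193521, 3844)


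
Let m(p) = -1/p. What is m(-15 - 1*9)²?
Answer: 1/576 ≈ 0.0017361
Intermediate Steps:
m(-15 - 1*9)² = (-1/(-15 - 1*9))² = (-1/(-15 - 9))² = (-1/(-24))² = (-1*(-1/24))² = (1/24)² = 1/576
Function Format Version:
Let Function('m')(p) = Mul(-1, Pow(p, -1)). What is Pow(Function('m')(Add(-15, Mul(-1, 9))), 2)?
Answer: Rational(1, 576) ≈ 0.0017361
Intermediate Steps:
Pow(Function('m')(Add(-15, Mul(-1, 9))), 2) = Pow(Mul(-1, Pow(Add(-15, Mul(-1, 9)), -1)), 2) = Pow(Mul(-1, Pow(Add(-15, -9), -1)), 2) = Pow(Mul(-1, Pow(-24, -1)), 2) = Pow(Mul(-1, Rational(-1, 24)), 2) = Pow(Rational(1, 24), 2) = Rational(1, 576)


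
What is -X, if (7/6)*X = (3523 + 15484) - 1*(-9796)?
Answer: -172818/7 ≈ -24688.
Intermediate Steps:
X = 172818/7 (X = 6*((3523 + 15484) - 1*(-9796))/7 = 6*(19007 + 9796)/7 = (6/7)*28803 = 172818/7 ≈ 24688.)
-X = -1*172818/7 = -172818/7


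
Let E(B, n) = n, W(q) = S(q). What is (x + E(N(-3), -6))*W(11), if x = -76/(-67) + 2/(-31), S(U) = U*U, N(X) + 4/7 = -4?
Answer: -1239040/2077 ≈ -596.55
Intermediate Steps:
N(X) = -32/7 (N(X) = -4/7 - 4 = -32/7)
S(U) = U**2
W(q) = q**2
x = 2222/2077 (x = -76*(-1/67) + 2*(-1/31) = 76/67 - 2/31 = 2222/2077 ≈ 1.0698)
(x + E(N(-3), -6))*W(11) = (2222/2077 - 6)*11**2 = -10240/2077*121 = -1239040/2077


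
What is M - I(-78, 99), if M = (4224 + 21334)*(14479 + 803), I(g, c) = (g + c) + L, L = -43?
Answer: 390577378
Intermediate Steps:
I(g, c) = -43 + c + g (I(g, c) = (g + c) - 43 = (c + g) - 43 = -43 + c + g)
M = 390577356 (M = 25558*15282 = 390577356)
M - I(-78, 99) = 390577356 - (-43 + 99 - 78) = 390577356 - 1*(-22) = 390577356 + 22 = 390577378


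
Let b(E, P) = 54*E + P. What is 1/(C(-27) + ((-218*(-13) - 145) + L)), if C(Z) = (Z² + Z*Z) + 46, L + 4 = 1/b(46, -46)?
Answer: 2438/10212783 ≈ 0.00023872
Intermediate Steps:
b(E, P) = P + 54*E
L = -9751/2438 (L = -4 + 1/(-46 + 54*46) = -4 + 1/(-46 + 2484) = -4 + 1/2438 = -9751/2438 ≈ -3.9996)
C(Z) = 46 + 2*Z² (C(Z) = (Z² + Z²) + 46 = 2*Z² + 46 = 46 + 2*Z²)
1/(C(-27) + ((-218*(-13) - 145) + L)) = 1/((46 + 2*(-27)²) + ((-218*(-13) - 145) - 9751/2438)) = 1/((46 + 2*729) + ((2834 - 145) - 9751/2438)) = 1/((46 + 1458) + (2689 - 9751/2438)) = 1/(1504 + 6546031/2438) = 1/(10212783/2438) = 2438/10212783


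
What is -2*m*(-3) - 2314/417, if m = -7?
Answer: -19828/417 ≈ -47.549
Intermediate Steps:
-2*m*(-3) - 2314/417 = -2*(-7)*(-3) - 2314/417 = 14*(-3) - 2314*1/417 = -42 - 2314/417 = -19828/417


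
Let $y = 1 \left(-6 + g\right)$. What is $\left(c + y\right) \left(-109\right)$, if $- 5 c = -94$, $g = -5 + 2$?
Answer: $- \frac{5341}{5} \approx -1068.2$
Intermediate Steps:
$g = -3$
$c = \frac{94}{5}$ ($c = \left(- \frac{1}{5}\right) \left(-94\right) = \frac{94}{5} \approx 18.8$)
$y = -9$ ($y = 1 \left(-6 - 3\right) = 1 \left(-9\right) = -9$)
$\left(c + y\right) \left(-109\right) = \left(\frac{94}{5} - 9\right) \left(-109\right) = \frac{49}{5} \left(-109\right) = - \frac{5341}{5}$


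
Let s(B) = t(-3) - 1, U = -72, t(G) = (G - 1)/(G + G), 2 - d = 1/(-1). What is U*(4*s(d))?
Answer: 96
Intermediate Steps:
d = 3 (d = 2 - 1/(-1) = 2 - 1*(-1) = 2 + 1 = 3)
t(G) = (-1 + G)/(2*G) (t(G) = (-1 + G)/((2*G)) = (-1 + G)*(1/(2*G)) = (-1 + G)/(2*G))
s(B) = -1/3 (s(B) = (1/2)*(-1 - 3)/(-3) - 1 = (1/2)*(-1/3)*(-4) - 1 = 2/3 - 1 = -1/3)
U*(4*s(d)) = -288*(-1)/3 = -72*(-4/3) = 96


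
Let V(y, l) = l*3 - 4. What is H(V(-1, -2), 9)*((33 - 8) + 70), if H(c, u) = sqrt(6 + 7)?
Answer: 95*sqrt(13) ≈ 342.53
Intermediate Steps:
V(y, l) = -4 + 3*l (V(y, l) = 3*l - 4 = -4 + 3*l)
H(c, u) = sqrt(13)
H(V(-1, -2), 9)*((33 - 8) + 70) = sqrt(13)*((33 - 8) + 70) = sqrt(13)*(25 + 70) = sqrt(13)*95 = 95*sqrt(13)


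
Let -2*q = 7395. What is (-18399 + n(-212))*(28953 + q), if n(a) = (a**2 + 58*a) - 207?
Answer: 354637731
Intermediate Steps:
n(a) = -207 + a**2 + 58*a
q = -7395/2 (q = -1/2*7395 = -7395/2 ≈ -3697.5)
(-18399 + n(-212))*(28953 + q) = (-18399 + (-207 + (-212)**2 + 58*(-212)))*(28953 - 7395/2) = (-18399 + (-207 + 44944 - 12296))*(50511/2) = (-18399 + 32441)*(50511/2) = 14042*(50511/2) = 354637731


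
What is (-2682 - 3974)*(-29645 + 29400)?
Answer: 1630720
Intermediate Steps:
(-2682 - 3974)*(-29645 + 29400) = -6656*(-245) = 1630720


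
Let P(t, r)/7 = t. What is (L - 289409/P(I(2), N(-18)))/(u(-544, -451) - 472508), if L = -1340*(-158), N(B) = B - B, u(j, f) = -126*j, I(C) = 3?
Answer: -4156711/8483244 ≈ -0.48999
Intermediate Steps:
N(B) = 0
P(t, r) = 7*t
L = 211720
(L - 289409/P(I(2), N(-18)))/(u(-544, -451) - 472508) = (211720 - 289409/(7*3))/(-126*(-544) - 472508) = (211720 - 289409/21)/(68544 - 472508) = (211720 - 289409*1/21)/(-403964) = (211720 - 289409/21)*(-1/403964) = (4156711/21)*(-1/403964) = -4156711/8483244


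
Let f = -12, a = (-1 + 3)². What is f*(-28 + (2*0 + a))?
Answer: 288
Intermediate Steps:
a = 4 (a = 2² = 4)
f*(-28 + (2*0 + a)) = -12*(-28 + (2*0 + 4)) = -12*(-28 + (0 + 4)) = -12*(-28 + 4) = -12*(-24) = 288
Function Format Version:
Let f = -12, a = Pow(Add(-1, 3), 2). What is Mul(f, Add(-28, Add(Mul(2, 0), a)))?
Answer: 288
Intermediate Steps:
a = 4 (a = Pow(2, 2) = 4)
Mul(f, Add(-28, Add(Mul(2, 0), a))) = Mul(-12, Add(-28, Add(Mul(2, 0), 4))) = Mul(-12, Add(-28, Add(0, 4))) = Mul(-12, Add(-28, 4)) = Mul(-12, -24) = 288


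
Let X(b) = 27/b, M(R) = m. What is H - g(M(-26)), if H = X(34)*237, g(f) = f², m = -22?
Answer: -10057/34 ≈ -295.79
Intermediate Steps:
M(R) = -22
H = 6399/34 (H = (27/34)*237 = 6399/34 ≈ 188.21)
H - g(M(-26)) = 6399/34 - 1*(-22)² = 6399/34 - 1*484 = 6399/34 - 484 = -10057/34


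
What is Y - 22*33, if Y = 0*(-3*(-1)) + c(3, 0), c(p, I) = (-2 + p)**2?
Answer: -725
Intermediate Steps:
Y = 1 (Y = 0*(-3*(-1)) + (-2 + 3)**2 = 0*3 + 1**2 = 0 + 1 = 1)
Y - 22*33 = 1 - 22*33 = 1 - 726 = -725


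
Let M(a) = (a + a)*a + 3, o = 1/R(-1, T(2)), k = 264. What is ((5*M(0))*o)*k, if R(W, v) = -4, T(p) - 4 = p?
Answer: -990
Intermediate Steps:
T(p) = 4 + p
o = -¼ (o = 1/(-4) = -¼ ≈ -0.25000)
M(a) = 3 + 2*a² (M(a) = (2*a)*a + 3 = 2*a² + 3 = 3 + 2*a²)
((5*M(0))*o)*k = ((5*(3 + 2*0²))*(-¼))*264 = ((5*(3 + 2*0))*(-¼))*264 = ((5*(3 + 0))*(-¼))*264 = ((5*3)*(-¼))*264 = (15*(-¼))*264 = -15/4*264 = -990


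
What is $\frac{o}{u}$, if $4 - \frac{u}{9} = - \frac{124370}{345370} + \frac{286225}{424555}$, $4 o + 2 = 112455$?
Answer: $\frac{329776429940771}{389133085320} \approx 847.46$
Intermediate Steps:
$o = \frac{112453}{4}$ ($o = - \frac{1}{2} + \frac{1}{4} \cdot 112455 = - \frac{1}{2} + \frac{112455}{4} = \frac{112453}{4} \approx 28113.0$)
$u = \frac{97283271330}{2932571207}$ ($u = 36 - 9 \left(- \frac{124370}{345370} + \frac{286225}{424555}\right) = 36 - 9 \left(\left(-124370\right) \frac{1}{345370} + 286225 \cdot \frac{1}{424555}\right) = 36 - 9 \left(- \frac{12437}{34537} + \frac{57245}{84911}\right) = 36 - \frac{8289292122}{2932571207} = \frac{97283271330}{2932571207} \approx 33.173$)
$\frac{o}{u} = \frac{112453}{4 \cdot \frac{97283271330}{2932571207}} = \frac{112453}{4} \cdot \frac{2932571207}{97283271330} = \frac{329776429940771}{389133085320}$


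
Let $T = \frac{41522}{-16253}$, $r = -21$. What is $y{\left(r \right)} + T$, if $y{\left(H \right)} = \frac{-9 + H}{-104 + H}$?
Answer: $- \frac{940532}{406325} \approx -2.3147$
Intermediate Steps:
$y{\left(H \right)} = \frac{-9 + H}{-104 + H}$
$T = - \frac{41522}{16253}$ ($T = 41522 \left(- \frac{1}{16253}\right) = - \frac{41522}{16253} \approx -2.5547$)
$y{\left(r \right)} + T = \frac{-9 - 21}{-104 - 21} - \frac{41522}{16253} = \frac{1}{-125} \left(-30\right) - \frac{41522}{16253} = \left(- \frac{1}{125}\right) \left(-30\right) - \frac{41522}{16253} = \frac{6}{25} - \frac{41522}{16253} = - \frac{940532}{406325}$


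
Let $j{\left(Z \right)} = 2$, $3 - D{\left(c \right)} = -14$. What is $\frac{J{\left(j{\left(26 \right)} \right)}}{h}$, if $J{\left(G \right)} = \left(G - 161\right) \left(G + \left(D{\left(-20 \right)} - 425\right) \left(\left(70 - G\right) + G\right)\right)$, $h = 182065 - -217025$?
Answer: $\frac{14279}{1255} \approx 11.378$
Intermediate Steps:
$D{\left(c \right)} = 17$ ($D{\left(c \right)} = 3 - -14 = 3 + 14 = 17$)
$h = 399090$ ($h = 182065 + 217025 = 399090$)
$J{\left(G \right)} = \left(-28560 + G\right) \left(-161 + G\right)$ ($J{\left(G \right)} = \left(G - 161\right) \left(G + \left(17 - 425\right) \left(\left(70 - G\right) + G\right)\right) = \left(-161 + G\right) \left(G - 28560\right) = \left(-161 + G\right) \left(-28560 + G\right) = \left(-28560 + G\right) \left(-161 + G\right)$)
$\frac{J{\left(j{\left(26 \right)} \right)}}{h} = \frac{4598160 + 2^{2} - 57442}{399090} = \left(4598160 + 4 - 57442\right) \frac{1}{399090} = 4540722 \cdot \frac{1}{399090} = \frac{14279}{1255}$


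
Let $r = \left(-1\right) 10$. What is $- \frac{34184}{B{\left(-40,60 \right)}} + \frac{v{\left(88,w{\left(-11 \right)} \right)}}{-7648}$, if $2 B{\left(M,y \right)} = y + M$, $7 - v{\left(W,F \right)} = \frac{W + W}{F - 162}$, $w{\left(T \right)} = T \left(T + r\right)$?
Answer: $- \frac{9019655039}{2638560} \approx -3418.4$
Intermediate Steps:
$r = -10$
$w{\left(T \right)} = T \left(-10 + T\right)$ ($w{\left(T \right)} = T \left(T - 10\right) = T \left(-10 + T\right)$)
$v{\left(W,F \right)} = 7 - \frac{2 W}{-162 + F}$ ($v{\left(W,F \right)} = 7 - \frac{W + W}{F - 162} = 7 - \frac{2 W}{-162 + F}$)
$B{\left(M,y \right)} = \frac{M}{2} + \frac{y}{2}$ ($B{\left(M,y \right)} = \frac{y + M}{2} = \frac{M + y}{2} = \frac{M}{2} + \frac{y}{2}$)
$- \frac{34184}{B{\left(-40,60 \right)}} + \frac{v{\left(88,w{\left(-11 \right)} \right)}}{-7648} = - \frac{34184}{\frac{1}{2} \left(-40\right) + \frac{1}{2} \cdot 60} + \frac{\frac{1}{-162 - 11 \left(-10 - 11\right)} \left(-1134 - 176 + 7 \left(- 11 \left(-10 - 11\right)\right)\right)}{-7648} = - \frac{34184}{-20 + 30} + \frac{-1134 - 176 + 7 \left(\left(-11\right) \left(-21\right)\right)}{-162 - -231} \left(- \frac{1}{7648}\right) = - \frac{34184}{10} + \frac{-1134 - 176 + 7 \cdot 231}{-162 + 231} \left(- \frac{1}{7648}\right) = \left(-34184\right) \frac{1}{10} + \frac{-1134 - 176 + 1617}{69} \left(- \frac{1}{7648}\right) = - \frac{17092}{5} + \frac{1}{69} \cdot 307 \left(- \frac{1}{7648}\right) = - \frac{17092}{5} + \frac{307}{69} \left(- \frac{1}{7648}\right) = - \frac{17092}{5} - \frac{307}{527712} = - \frac{9019655039}{2638560}$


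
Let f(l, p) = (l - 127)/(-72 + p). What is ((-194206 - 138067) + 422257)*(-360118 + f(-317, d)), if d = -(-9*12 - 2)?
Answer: -32405909504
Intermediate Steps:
d = 110 (d = -(-108 - 2) = -1*(-110) = 110)
f(l, p) = (-127 + l)/(-72 + p)
((-194206 - 138067) + 422257)*(-360118 + f(-317, d)) = ((-194206 - 138067) + 422257)*(-360118 + (-127 - 317)/(-72 + 110)) = (-332273 + 422257)*(-360118 - 444/38) = 89984*(-360118 + (1/38)*(-444)) = 89984*(-360118 - 222/19) = 89984*(-6842464/19) = -32405909504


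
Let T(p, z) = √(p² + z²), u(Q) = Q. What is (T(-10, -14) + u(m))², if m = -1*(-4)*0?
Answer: 296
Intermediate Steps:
m = 0 (m = 4*0 = 0)
(T(-10, -14) + u(m))² = (√((-10)² + (-14)²) + 0)² = (√(100 + 196) + 0)² = (√296 + 0)² = (2*√74 + 0)² = (2*√74)² = 296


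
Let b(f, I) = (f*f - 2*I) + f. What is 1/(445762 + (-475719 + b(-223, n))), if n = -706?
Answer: 1/20961 ≈ 4.7708e-5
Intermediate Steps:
b(f, I) = f + f² - 2*I (b(f, I) = (f² - 2*I) + f = f + f² - 2*I)
1/(445762 + (-475719 + b(-223, n))) = 1/(445762 + (-475719 + (-223 + (-223)² - 2*(-706)))) = 1/(445762 + (-475719 + (-223 + 49729 + 1412))) = 1/(445762 + (-475719 + 50918)) = 1/(445762 - 424801) = 1/20961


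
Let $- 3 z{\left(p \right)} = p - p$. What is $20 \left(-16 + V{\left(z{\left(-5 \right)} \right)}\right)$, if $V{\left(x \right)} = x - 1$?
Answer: $-340$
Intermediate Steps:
$z{\left(p \right)} = 0$ ($z{\left(p \right)} = - \frac{p - p}{3} = \left(- \frac{1}{3}\right) 0 = 0$)
$V{\left(x \right)} = -1 + x$
$20 \left(-16 + V{\left(z{\left(-5 \right)} \right)}\right) = 20 \left(-16 + \left(-1 + 0\right)\right) = 20 \left(-16 - 1\right) = 20 \left(-17\right) = -340$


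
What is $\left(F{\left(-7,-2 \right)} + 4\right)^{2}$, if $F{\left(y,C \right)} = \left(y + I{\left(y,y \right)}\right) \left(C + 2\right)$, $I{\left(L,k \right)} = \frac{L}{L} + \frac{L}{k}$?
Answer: $16$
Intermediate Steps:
$I{\left(L,k \right)} = 1 + \frac{L}{k}$
$F{\left(y,C \right)} = \left(2 + C\right) \left(2 + y\right)$ ($F{\left(y,C \right)} = \left(y + \frac{y + y}{y}\right) \left(C + 2\right) = \left(y + \frac{2 y}{y}\right) \left(2 + C\right) = \left(y + 2\right) \left(2 + C\right) = \left(2 + y\right) \left(2 + C\right) = \left(2 + C\right) \left(2 + y\right)$)
$\left(F{\left(-7,-2 \right)} + 4\right)^{2} = \left(\left(4 + 2 \left(-2\right) + 2 \left(-7\right) - -14\right) + 4\right)^{2} = \left(\left(4 - 4 - 14 + 14\right) + 4\right)^{2} = \left(0 + 4\right)^{2} = 4^{2} = 16$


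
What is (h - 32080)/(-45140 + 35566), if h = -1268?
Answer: 16674/4787 ≈ 3.4832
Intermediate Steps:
(h - 32080)/(-45140 + 35566) = (-1268 - 32080)/(-45140 + 35566) = -33348/(-9574) = -33348*(-1/9574) = 16674/4787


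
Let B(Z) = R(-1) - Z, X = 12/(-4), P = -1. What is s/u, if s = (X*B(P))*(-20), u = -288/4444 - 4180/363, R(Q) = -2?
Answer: 49995/9649 ≈ 5.1814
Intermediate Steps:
X = -3 (X = 12*(-¼) = -3)
u = -38596/3333 (u = -288*1/4444 - 4180*1/363 = -72/1111 - 380/33 = -38596/3333 ≈ -11.580)
B(Z) = -2 - Z
s = -60 (s = -3*(-2 - 1*(-1))*(-20) = -3*(-2 + 1)*(-20) = -3*(-1)*(-20) = 3*(-20) = -60)
s/u = -60/(-38596/3333) = -60*(-3333/38596) = 49995/9649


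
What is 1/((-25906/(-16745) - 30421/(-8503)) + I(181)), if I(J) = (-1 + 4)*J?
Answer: 142382735/78043503468 ≈ 0.0018244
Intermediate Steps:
I(J) = 3*J
1/((-25906/(-16745) - 30421/(-8503)) + I(181)) = 1/((-25906/(-16745) - 30421/(-8503)) + 3*181) = 1/((-25906*(-1/16745) - 30421*(-1/8503)) + 543) = 1/((25906/16745 + 30421/8503) + 543) = 1/(729678363/142382735 + 543) = 1/(78043503468/142382735) = 142382735/78043503468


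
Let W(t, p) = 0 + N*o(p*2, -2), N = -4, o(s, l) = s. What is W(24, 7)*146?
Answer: -8176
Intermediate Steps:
W(t, p) = -8*p (W(t, p) = 0 - 4*p*2 = 0 - 8*p = -8*p)
W(24, 7)*146 = -8*7*146 = -56*146 = -8176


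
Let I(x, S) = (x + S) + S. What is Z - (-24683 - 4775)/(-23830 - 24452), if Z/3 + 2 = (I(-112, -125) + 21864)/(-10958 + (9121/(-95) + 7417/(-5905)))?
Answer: -14332408575770/1151660921169 ≈ -12.445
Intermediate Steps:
I(x, S) = x + 2*S (I(x, S) = (S + x) + S = x + 2*S)
Z = -7339662237/620172817 (Z = -6 + 3*(((-112 + 2*(-125)) + 21864)/(-10958 + (9121/(-95) + 7417/(-5905)))) = -6 + 3*(((-112 - 250) + 21864)/(-10958 + (9121*(-1/95) + 7417*(-1/5905)))) = -6 + 3*((-362 + 21864)/(-10958 + (-9121/95 - 7417/5905))) = -6 + 3*(21502/(-10958 - 10912824/112195)) = -6 + 3*(21502/(-1240345634/112195)) = -6 + 3*(21502*(-112195/1240345634)) = -6 + 3*(-1206208445/620172817) = -6 - 3618625335/620172817 = -7339662237/620172817 ≈ -11.835)
Z - (-24683 - 4775)/(-23830 - 24452) = -7339662237/620172817 - (-24683 - 4775)/(-23830 - 24452) = -7339662237/620172817 - (-29458)/(-48282) = -7339662237/620172817 - (-29458)*(-1)/48282 = -7339662237/620172817 - 1*1133/1857 = -7339662237/620172817 - 1133/1857 = -14332408575770/1151660921169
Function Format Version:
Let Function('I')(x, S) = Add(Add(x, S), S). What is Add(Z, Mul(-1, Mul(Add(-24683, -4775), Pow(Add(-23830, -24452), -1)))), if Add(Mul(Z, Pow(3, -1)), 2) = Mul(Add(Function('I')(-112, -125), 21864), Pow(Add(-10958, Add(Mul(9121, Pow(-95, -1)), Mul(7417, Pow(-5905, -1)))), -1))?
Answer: Rational(-14332408575770, 1151660921169) ≈ -12.445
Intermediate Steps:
Function('I')(x, S) = Add(x, Mul(2, S)) (Function('I')(x, S) = Add(Add(S, x), S) = Add(x, Mul(2, S)))
Z = Rational(-7339662237, 620172817) (Z = Add(-6, Mul(3, Mul(Add(Add(-112, Mul(2, -125)), 21864), Pow(Add(-10958, Add(Mul(9121, Pow(-95, -1)), Mul(7417, Pow(-5905, -1)))), -1)))) = Add(-6, Mul(3, Mul(Add(Add(-112, -250), 21864), Pow(Add(-10958, Add(Mul(9121, Rational(-1, 95)), Mul(7417, Rational(-1, 5905)))), -1)))) = Add(-6, Mul(3, Mul(Add(-362, 21864), Pow(Add(-10958, Add(Rational(-9121, 95), Rational(-7417, 5905))), -1)))) = Add(-6, Mul(3, Mul(21502, Pow(Add(-10958, Rational(-10912824, 112195)), -1)))) = Add(-6, Mul(3, Mul(21502, Pow(Rational(-1240345634, 112195), -1)))) = Add(-6, Mul(3, Mul(21502, Rational(-112195, 1240345634)))) = Add(-6, Mul(3, Rational(-1206208445, 620172817))) = Add(-6, Rational(-3618625335, 620172817)) = Rational(-7339662237, 620172817) ≈ -11.835)
Add(Z, Mul(-1, Mul(Add(-24683, -4775), Pow(Add(-23830, -24452), -1)))) = Add(Rational(-7339662237, 620172817), Mul(-1, Mul(Add(-24683, -4775), Pow(Add(-23830, -24452), -1)))) = Add(Rational(-7339662237, 620172817), Mul(-1, Mul(-29458, Pow(-48282, -1)))) = Add(Rational(-7339662237, 620172817), Mul(-1, Mul(-29458, Rational(-1, 48282)))) = Add(Rational(-7339662237, 620172817), Mul(-1, Rational(1133, 1857))) = Add(Rational(-7339662237, 620172817), Rational(-1133, 1857)) = Rational(-14332408575770, 1151660921169)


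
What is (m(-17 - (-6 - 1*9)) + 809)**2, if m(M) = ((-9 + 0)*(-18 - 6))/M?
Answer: 491401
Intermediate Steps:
m(M) = 216/M (m(M) = (-9*(-24))/M = 216/M)
(m(-17 - (-6 - 1*9)) + 809)**2 = (216/(-17 - (-6 - 1*9)) + 809)**2 = (216/(-17 - (-6 - 9)) + 809)**2 = (216/(-17 - 1*(-15)) + 809)**2 = (216/(-17 + 15) + 809)**2 = (216/(-2) + 809)**2 = (216*(-1/2) + 809)**2 = (-108 + 809)**2 = 701**2 = 491401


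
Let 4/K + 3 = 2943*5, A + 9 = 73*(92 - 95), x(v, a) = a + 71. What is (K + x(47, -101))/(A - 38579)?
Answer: 110339/142732146 ≈ 0.00077305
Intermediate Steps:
x(v, a) = 71 + a
A = -228 (A = -9 + 73*(92 - 95) = -9 + 73*(-3) = -9 - 219 = -228)
K = 1/3678 (K = 4/(-3 + 2943*5) = 4/(-3 + 14715) = 4/14712 = 4*(1/14712) = 1/3678 ≈ 0.00027189)
(K + x(47, -101))/(A - 38579) = (1/3678 + (71 - 101))/(-228 - 38579) = (1/3678 - 30)/(-38807) = -110339/3678*(-1/38807) = 110339/142732146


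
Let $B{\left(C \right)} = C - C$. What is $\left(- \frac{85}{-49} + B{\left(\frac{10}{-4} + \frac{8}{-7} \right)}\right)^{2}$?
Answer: $\frac{7225}{2401} \approx 3.0092$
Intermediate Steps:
$B{\left(C \right)} = 0$
$\left(- \frac{85}{-49} + B{\left(\frac{10}{-4} + \frac{8}{-7} \right)}\right)^{2} = \left(- \frac{85}{-49} + 0\right)^{2} = \left(\left(-85\right) \left(- \frac{1}{49}\right) + 0\right)^{2} = \left(\frac{85}{49} + 0\right)^{2} = \left(\frac{85}{49}\right)^{2} = \frac{7225}{2401}$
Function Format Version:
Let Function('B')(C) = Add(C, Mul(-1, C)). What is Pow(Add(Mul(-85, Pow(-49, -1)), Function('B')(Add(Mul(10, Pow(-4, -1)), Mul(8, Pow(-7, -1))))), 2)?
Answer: Rational(7225, 2401) ≈ 3.0092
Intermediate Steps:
Function('B')(C) = 0
Pow(Add(Mul(-85, Pow(-49, -1)), Function('B')(Add(Mul(10, Pow(-4, -1)), Mul(8, Pow(-7, -1))))), 2) = Pow(Add(Mul(-85, Pow(-49, -1)), 0), 2) = Pow(Add(Mul(-85, Rational(-1, 49)), 0), 2) = Pow(Add(Rational(85, 49), 0), 2) = Pow(Rational(85, 49), 2) = Rational(7225, 2401)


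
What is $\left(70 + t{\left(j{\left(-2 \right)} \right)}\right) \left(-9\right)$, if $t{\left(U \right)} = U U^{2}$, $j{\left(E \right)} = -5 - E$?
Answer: $-387$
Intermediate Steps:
$t{\left(U \right)} = U^{3}$
$\left(70 + t{\left(j{\left(-2 \right)} \right)}\right) \left(-9\right) = \left(70 + \left(-5 - -2\right)^{3}\right) \left(-9\right) = \left(70 + \left(-5 + 2\right)^{3}\right) \left(-9\right) = \left(70 + \left(-3\right)^{3}\right) \left(-9\right) = \left(70 - 27\right) \left(-9\right) = 43 \left(-9\right) = -387$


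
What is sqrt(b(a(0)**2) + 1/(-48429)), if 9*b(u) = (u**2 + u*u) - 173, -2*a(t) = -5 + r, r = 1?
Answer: I*sqrt(4082683082)/16143 ≈ 3.9581*I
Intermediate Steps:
a(t) = 2 (a(t) = -(-5 + 1)/2 = -1/2*(-4) = 2)
b(u) = -173/9 + 2*u**2/9 (b(u) = ((u**2 + u*u) - 173)/9 = ((u**2 + u**2) - 173)/9 = (2*u**2 - 173)/9 = (-173 + 2*u**2)/9 = -173/9 + 2*u**2/9)
sqrt(b(a(0)**2) + 1/(-48429)) = sqrt((-173/9 + 2*(2**2)**2/9) + 1/(-48429)) = sqrt((-173/9 + (2/9)*4**2) - 1/48429) = sqrt((-173/9 + (2/9)*16) - 1/48429) = sqrt((-173/9 + 32/9) - 1/48429) = sqrt(-47/3 - 1/48429) = sqrt(-758722/48429) = I*sqrt(4082683082)/16143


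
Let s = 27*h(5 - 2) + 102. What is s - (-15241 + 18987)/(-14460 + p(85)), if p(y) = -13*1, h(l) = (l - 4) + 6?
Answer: 3433847/14473 ≈ 237.26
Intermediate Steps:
h(l) = 2 + l (h(l) = (-4 + l) + 6 = 2 + l)
p(y) = -13
s = 237 (s = 27*(2 + (5 - 2)) + 102 = 27*(2 + 3) + 102 = 27*5 + 102 = 135 + 102 = 237)
s - (-15241 + 18987)/(-14460 + p(85)) = 237 - (-15241 + 18987)/(-14460 - 13) = 237 - 3746/(-14473) = 237 - 3746*(-1)/14473 = 237 - 1*(-3746/14473) = 237 + 3746/14473 = 3433847/14473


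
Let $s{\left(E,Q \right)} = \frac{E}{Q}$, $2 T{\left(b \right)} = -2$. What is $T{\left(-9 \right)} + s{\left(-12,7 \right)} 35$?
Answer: $-61$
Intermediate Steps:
$T{\left(b \right)} = -1$ ($T{\left(b \right)} = \frac{1}{2} \left(-2\right) = -1$)
$T{\left(-9 \right)} + s{\left(-12,7 \right)} 35 = -1 + - \frac{12}{7} \cdot 35 = -1 + \left(-12\right) \frac{1}{7} \cdot 35 = -1 - 60 = -61$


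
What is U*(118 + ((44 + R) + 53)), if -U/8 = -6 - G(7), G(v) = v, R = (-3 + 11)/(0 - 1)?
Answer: 21528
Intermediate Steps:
R = -8 (R = 8/(-1) = 8*(-1) = -8)
U = 104 (U = -8*(-6 - 1*7) = -8*(-6 - 7) = -8*(-13) = 104)
U*(118 + ((44 + R) + 53)) = 104*(118 + ((44 - 8) + 53)) = 104*(118 + (36 + 53)) = 104*(118 + 89) = 104*207 = 21528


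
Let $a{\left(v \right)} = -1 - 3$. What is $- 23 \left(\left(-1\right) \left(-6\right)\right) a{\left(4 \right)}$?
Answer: $552$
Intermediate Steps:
$a{\left(v \right)} = -4$
$- 23 \left(\left(-1\right) \left(-6\right)\right) a{\left(4 \right)} = - 23 \left(\left(-1\right) \left(-6\right)\right) \left(-4\right) = \left(-23\right) 6 \left(-4\right) = \left(-138\right) \left(-4\right) = 552$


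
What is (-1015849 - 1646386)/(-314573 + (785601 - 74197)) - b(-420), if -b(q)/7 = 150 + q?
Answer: -752672825/396831 ≈ -1896.7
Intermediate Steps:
b(q) = -1050 - 7*q (b(q) = -7*(150 + q) = -1050 - 7*q)
(-1015849 - 1646386)/(-314573 + (785601 - 74197)) - b(-420) = (-1015849 - 1646386)/(-314573 + (785601 - 74197)) - (-1050 - 7*(-420)) = -2662235/(-314573 + 711404) - (-1050 + 2940) = -2662235/396831 - 1*1890 = -2662235*1/396831 - 1890 = -2662235/396831 - 1890 = -752672825/396831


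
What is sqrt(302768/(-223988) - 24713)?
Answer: I*sqrt(77495903179341)/55997 ≈ 157.21*I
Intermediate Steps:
sqrt(302768/(-223988) - 24713) = sqrt(302768*(-1/223988) - 24713) = sqrt(-75692/55997 - 24713) = sqrt(-1383929553/55997) = I*sqrt(77495903179341)/55997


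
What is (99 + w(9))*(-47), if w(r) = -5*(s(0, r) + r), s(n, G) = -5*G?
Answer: -13113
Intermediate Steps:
w(r) = 20*r (w(r) = -5*(-5*r + r) = -(-20)*r = 20*r)
(99 + w(9))*(-47) = (99 + 20*9)*(-47) = (99 + 180)*(-47) = 279*(-47) = -13113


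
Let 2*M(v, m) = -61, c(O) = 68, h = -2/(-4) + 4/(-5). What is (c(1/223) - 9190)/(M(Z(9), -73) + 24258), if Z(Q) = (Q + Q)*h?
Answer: -18244/48455 ≈ -0.37651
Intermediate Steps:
h = -3/10 (h = -2*(-1/4) + 4*(-1/5) = 1/2 - 4/5 = -3/10 ≈ -0.30000)
Z(Q) = -3*Q/5 (Z(Q) = (Q + Q)*(-3/10) = (2*Q)*(-3/10) = -3*Q/5)
M(v, m) = -61/2 (M(v, m) = (1/2)*(-61) = -61/2)
(c(1/223) - 9190)/(M(Z(9), -73) + 24258) = (68 - 9190)/(-61/2 + 24258) = -9122/48455/2 = -9122*2/48455 = -18244/48455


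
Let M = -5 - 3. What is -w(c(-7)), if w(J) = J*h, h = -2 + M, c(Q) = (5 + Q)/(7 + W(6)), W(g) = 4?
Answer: -20/11 ≈ -1.8182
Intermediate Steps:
M = -8
c(Q) = 5/11 + Q/11 (c(Q) = (5 + Q)/(7 + 4) = (5 + Q)/11 = (5 + Q)*(1/11) = 5/11 + Q/11)
h = -10 (h = -2 - 8 = -10)
w(J) = -10*J (w(J) = J*(-10) = -10*J)
-w(c(-7)) = -(-10)*(5/11 + (1/11)*(-7)) = -(-10)*(5/11 - 7/11) = -(-10)*(-2)/11 = -1*20/11 = -20/11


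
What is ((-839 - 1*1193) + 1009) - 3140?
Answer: -4163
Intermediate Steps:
((-839 - 1*1193) + 1009) - 3140 = ((-839 - 1193) + 1009) - 3140 = (-2032 + 1009) - 3140 = -1023 - 3140 = -4163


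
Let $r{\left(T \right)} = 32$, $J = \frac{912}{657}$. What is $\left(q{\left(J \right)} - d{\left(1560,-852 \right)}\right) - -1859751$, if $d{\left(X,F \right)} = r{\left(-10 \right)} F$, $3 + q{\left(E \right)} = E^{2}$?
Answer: $\frac{90503074948}{47961} \approx 1.887 \cdot 10^{6}$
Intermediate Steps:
$J = \frac{304}{219}$ ($J = 912 \cdot \frac{1}{657} = \frac{304}{219} \approx 1.3881$)
$q{\left(E \right)} = -3 + E^{2}$
$d{\left(X,F \right)} = 32 F$
$\left(q{\left(J \right)} - d{\left(1560,-852 \right)}\right) - -1859751 = \left(\left(-3 + \left(\frac{304}{219}\right)^{2}\right) - 32 \left(-852\right)\right) - -1859751 = \left(\left(-3 + \frac{92416}{47961}\right) - -27264\right) + 1859751 = \left(- \frac{51467}{47961} + 27264\right) + 1859751 = \frac{1307557237}{47961} + 1859751 = \frac{90503074948}{47961}$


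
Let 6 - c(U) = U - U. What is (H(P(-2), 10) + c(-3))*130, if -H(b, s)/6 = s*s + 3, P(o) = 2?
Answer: -79560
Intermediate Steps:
c(U) = 6 (c(U) = 6 - (U - U) = 6 - 1*0 = 6 + 0 = 6)
H(b, s) = -18 - 6*s² (H(b, s) = -6*(s*s + 3) = -6*(s² + 3) = -6*(3 + s²) = -18 - 6*s²)
(H(P(-2), 10) + c(-3))*130 = ((-18 - 6*10²) + 6)*130 = ((-18 - 6*100) + 6)*130 = ((-18 - 600) + 6)*130 = (-618 + 6)*130 = -612*130 = -79560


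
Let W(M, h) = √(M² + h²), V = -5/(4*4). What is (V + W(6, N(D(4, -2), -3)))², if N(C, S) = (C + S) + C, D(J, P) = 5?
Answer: 21785/256 - 5*√85/8 ≈ 79.335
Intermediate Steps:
N(C, S) = S + 2*C
V = -5/16 ≈ -0.31250
(V + W(6, N(D(4, -2), -3)))² = (-5/16 + √(6² + (-3 + 2*5)²))² = (-5/16 + √(36 + (-3 + 10)²))² = (-5/16 + √(36 + 7²))² = (-5/16 + √(36 + 49))² = (-5/16 + √85)²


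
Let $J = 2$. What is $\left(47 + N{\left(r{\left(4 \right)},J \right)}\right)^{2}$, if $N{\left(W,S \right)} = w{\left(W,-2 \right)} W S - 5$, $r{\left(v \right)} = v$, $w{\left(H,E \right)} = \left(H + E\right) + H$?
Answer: $8100$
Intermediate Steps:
$w{\left(H,E \right)} = E + 2 H$ ($w{\left(H,E \right)} = \left(E + H\right) + H = E + 2 H$)
$N{\left(W,S \right)} = -5 + S W \left(-2 + 2 W\right)$ ($N{\left(W,S \right)} = \left(-2 + 2 W\right) W S - 5 = W \left(-2 + 2 W\right) S - 5 = S W \left(-2 + 2 W\right) - 5 = -5 + S W \left(-2 + 2 W\right)$)
$\left(47 + N{\left(r{\left(4 \right)},J \right)}\right)^{2} = \left(47 - \left(5 - 16 \left(-1 + 4\right)\right)\right)^{2} = \left(47 - \left(5 - 16 \cdot 3\right)\right)^{2} = \left(47 + \left(-5 + 48\right)\right)^{2} = \left(47 + 43\right)^{2} = 90^{2} = 8100$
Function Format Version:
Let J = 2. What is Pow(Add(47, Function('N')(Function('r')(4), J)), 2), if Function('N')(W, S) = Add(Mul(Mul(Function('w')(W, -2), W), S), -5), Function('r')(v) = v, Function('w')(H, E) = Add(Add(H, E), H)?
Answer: 8100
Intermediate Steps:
Function('w')(H, E) = Add(E, Mul(2, H)) (Function('w')(H, E) = Add(Add(E, H), H) = Add(E, Mul(2, H)))
Function('N')(W, S) = Add(-5, Mul(S, W, Add(-2, Mul(2, W)))) (Function('N')(W, S) = Add(Mul(Mul(Add(-2, Mul(2, W)), W), S), -5) = Add(Mul(Mul(W, Add(-2, Mul(2, W))), S), -5) = Add(Mul(S, W, Add(-2, Mul(2, W))), -5) = Add(-5, Mul(S, W, Add(-2, Mul(2, W)))))
Pow(Add(47, Function('N')(Function('r')(4), J)), 2) = Pow(Add(47, Add(-5, Mul(2, 2, 4, Add(-1, 4)))), 2) = Pow(Add(47, Add(-5, Mul(2, 2, 4, 3))), 2) = Pow(Add(47, Add(-5, 48)), 2) = Pow(Add(47, 43), 2) = Pow(90, 2) = 8100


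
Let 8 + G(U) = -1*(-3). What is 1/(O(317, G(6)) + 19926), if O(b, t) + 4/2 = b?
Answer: 1/20241 ≈ 4.9405e-5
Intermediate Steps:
G(U) = -5 (G(U) = -8 - 1*(-3) = -8 + 3 = -5)
O(b, t) = -2 + b
1/(O(317, G(6)) + 19926) = 1/((-2 + 317) + 19926) = 1/(315 + 19926) = 1/20241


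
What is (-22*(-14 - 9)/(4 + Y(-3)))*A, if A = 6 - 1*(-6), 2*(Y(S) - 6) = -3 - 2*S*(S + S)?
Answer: -12144/19 ≈ -639.16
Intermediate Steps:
Y(S) = 9/2 - 2*S² (Y(S) = 6 + (-3 - 2*S*(S + S))/2 = 6 + (-3 - 2*S*2*S)/2 = 6 + (-3 - 4*S²)/2 = 6 + (-3/2 - 2*S²) = 9/2 - 2*S²)
A = 12 (A = 6 + 6 = 12)
(-22*(-14 - 9)/(4 + Y(-3)))*A = -22*(-14 - 9)/(4 + (9/2 - 2*(-3)²))*12 = -(-506)/(4 + (9/2 - 2*9))*12 = -(-506)/(4 + (9/2 - 18))*12 = -(-506)/(4 - 27/2)*12 = -(-506)/(-19/2)*12 = -(-506)*(-2)/19*12 = -22*46/19*12 = -1012/19*12 = -12144/19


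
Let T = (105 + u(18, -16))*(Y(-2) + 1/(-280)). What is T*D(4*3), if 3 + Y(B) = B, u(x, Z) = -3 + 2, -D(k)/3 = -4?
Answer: -218556/35 ≈ -6244.5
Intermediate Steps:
D(k) = 12 (D(k) = -3*(-4) = 12)
u(x, Z) = -1
Y(B) = -3 + B
T = -18213/35 (T = (105 - 1)*((-3 - 2) + 1/(-280)) = 104*(-5 - 1/280) = 104*(-1401/280) = -18213/35 ≈ -520.37)
T*D(4*3) = -18213/35*12 = -218556/35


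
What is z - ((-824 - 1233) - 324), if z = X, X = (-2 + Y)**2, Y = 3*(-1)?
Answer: 2406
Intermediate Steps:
Y = -3
X = 25 (X = (-2 - 3)**2 = (-5)**2 = 25)
z = 25
z - ((-824 - 1233) - 324) = 25 - ((-824 - 1233) - 324) = 25 - (-2057 - 324) = 25 - 1*(-2381) = 25 + 2381 = 2406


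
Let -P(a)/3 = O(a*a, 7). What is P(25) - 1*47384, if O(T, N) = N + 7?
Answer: -47426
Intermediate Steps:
O(T, N) = 7 + N
P(a) = -42 (P(a) = -3*(7 + 7) = -3*14 = -42)
P(25) - 1*47384 = -42 - 1*47384 = -42 - 47384 = -47426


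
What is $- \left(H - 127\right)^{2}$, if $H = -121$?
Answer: $-61504$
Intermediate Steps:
$- \left(H - 127\right)^{2} = - \left(-121 - 127\right)^{2} = - \left(-248\right)^{2} = \left(-1\right) 61504 = -61504$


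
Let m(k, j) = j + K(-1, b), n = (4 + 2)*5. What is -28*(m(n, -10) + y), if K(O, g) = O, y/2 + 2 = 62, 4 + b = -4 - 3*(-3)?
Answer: -3052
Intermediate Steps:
b = 1 (b = -4 + (-4 - 3*(-3)) = -4 + (-4 + 9) = -4 + 5 = 1)
y = 120 (y = -4 + 2*62 = -4 + 124 = 120)
n = 30 (n = 6*5 = 30)
m(k, j) = -1 + j (m(k, j) = j - 1 = -1 + j)
-28*(m(n, -10) + y) = -28*((-1 - 10) + 120) = -28*(-11 + 120) = -28*109 = -3052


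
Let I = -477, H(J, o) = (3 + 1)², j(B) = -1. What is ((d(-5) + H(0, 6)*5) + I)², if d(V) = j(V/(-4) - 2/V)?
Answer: 158404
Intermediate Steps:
H(J, o) = 16 (H(J, o) = 4² = 16)
d(V) = -1
((d(-5) + H(0, 6)*5) + I)² = ((-1 + 16*5) - 477)² = ((-1 + 80) - 477)² = (79 - 477)² = (-398)² = 158404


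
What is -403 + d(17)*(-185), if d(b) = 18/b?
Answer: -10181/17 ≈ -598.88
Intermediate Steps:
-403 + d(17)*(-185) = -403 + (18/17)*(-185) = -403 - 3330/17 = -10181/17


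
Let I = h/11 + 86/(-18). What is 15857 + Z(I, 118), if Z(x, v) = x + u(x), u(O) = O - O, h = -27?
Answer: 1569127/99 ≈ 15850.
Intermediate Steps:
I = -716/99 (I = -27/11 + 86/(-18) = -27*1/11 + 86*(-1/18) = -27/11 - 43/9 = -716/99 ≈ -7.2323)
u(O) = 0
Z(x, v) = x (Z(x, v) = x + 0 = x)
15857 + Z(I, 118) = 15857 - 716/99 = 1569127/99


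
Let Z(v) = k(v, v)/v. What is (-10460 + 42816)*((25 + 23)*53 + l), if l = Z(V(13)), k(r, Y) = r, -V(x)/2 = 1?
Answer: 82346020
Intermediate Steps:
V(x) = -2 (V(x) = -2*1 = -2)
Z(v) = 1 (Z(v) = v/v = 1)
l = 1
(-10460 + 42816)*((25 + 23)*53 + l) = (-10460 + 42816)*((25 + 23)*53 + 1) = 32356*(48*53 + 1) = 32356*(2544 + 1) = 32356*2545 = 82346020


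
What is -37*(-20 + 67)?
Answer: -1739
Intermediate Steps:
-37*(-20 + 67) = -37*47 = -1739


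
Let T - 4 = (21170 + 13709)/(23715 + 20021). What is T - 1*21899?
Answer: -957564841/43736 ≈ -21894.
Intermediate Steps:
T = 209823/43736 (T = 4 + (21170 + 13709)/(23715 + 20021) = 4 + 34879/43736 = 209823/43736 ≈ 4.7975)
T - 1*21899 = 209823/43736 - 1*21899 = 209823/43736 - 21899 = -957564841/43736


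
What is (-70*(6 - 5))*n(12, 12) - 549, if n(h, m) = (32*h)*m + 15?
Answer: -324159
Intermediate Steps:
n(h, m) = 15 + 32*h*m (n(h, m) = 32*h*m + 15 = 15 + 32*h*m)
(-70*(6 - 5))*n(12, 12) - 549 = (-70*(6 - 5))*(15 + 32*12*12) - 549 = (-70)*(15 + 4608) - 549 = -14*5*4623 - 549 = -70*4623 - 549 = -323610 - 549 = -324159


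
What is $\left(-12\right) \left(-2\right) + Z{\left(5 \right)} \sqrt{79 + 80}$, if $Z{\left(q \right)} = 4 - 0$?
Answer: $24 + 4 \sqrt{159} \approx 74.438$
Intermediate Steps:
$Z{\left(q \right)} = 4$ ($Z{\left(q \right)} = 4 + 0 = 4$)
$\left(-12\right) \left(-2\right) + Z{\left(5 \right)} \sqrt{79 + 80} = \left(-12\right) \left(-2\right) + 4 \sqrt{79 + 80} = 24 + 4 \sqrt{159}$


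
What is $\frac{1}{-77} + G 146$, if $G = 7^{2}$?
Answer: $\frac{550857}{77} \approx 7154.0$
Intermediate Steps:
$G = 49$
$\frac{1}{-77} + G 146 = \frac{1}{-77} + 49 \cdot 146 = - \frac{1}{77} + 7154 = \frac{550857}{77}$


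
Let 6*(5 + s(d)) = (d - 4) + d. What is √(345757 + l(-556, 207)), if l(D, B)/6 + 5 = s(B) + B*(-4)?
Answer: √341139 ≈ 584.07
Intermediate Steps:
s(d) = -17/3 + d/3 (s(d) = -5 + ((d - 4) + d)/6 = -5 + ((-4 + d) + d)/6 = -5 + (-4 + 2*d)/6 = -5 + (-⅔ + d/3) = -17/3 + d/3)
l(D, B) = -64 - 22*B (l(D, B) = -30 + 6*((-17/3 + B/3) + B*(-4)) = -30 + 6*((-17/3 + B/3) - 4*B) = -30 + 6*(-17/3 - 11*B/3) = -30 + (-34 - 22*B) = -64 - 22*B)
√(345757 + l(-556, 207)) = √(345757 + (-64 - 22*207)) = √(345757 + (-64 - 4554)) = √(345757 - 4618) = √341139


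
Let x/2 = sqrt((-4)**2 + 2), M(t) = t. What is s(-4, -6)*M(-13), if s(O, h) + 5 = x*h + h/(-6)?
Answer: 52 + 468*sqrt(2) ≈ 713.85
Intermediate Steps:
x = 6*sqrt(2) (x = 2*sqrt((-4)**2 + 2) = 2*sqrt(16 + 2) = 2*sqrt(18) = 2*(3*sqrt(2)) = 6*sqrt(2) ≈ 8.4853)
s(O, h) = -5 - h/6 + 6*h*sqrt(2) (s(O, h) = -5 + ((6*sqrt(2))*h + h/(-6)) = -5 + (6*h*sqrt(2) + h*(-1/6)) = -5 + (6*h*sqrt(2) - h/6) = -5 + (-h/6 + 6*h*sqrt(2)) = -5 - h/6 + 6*h*sqrt(2))
s(-4, -6)*M(-13) = (-5 - 1/6*(-6) + 6*(-6)*sqrt(2))*(-13) = (-5 + 1 - 36*sqrt(2))*(-13) = (-4 - 36*sqrt(2))*(-13) = 52 + 468*sqrt(2)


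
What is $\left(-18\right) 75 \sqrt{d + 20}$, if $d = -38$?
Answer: $- 4050 i \sqrt{2} \approx - 5727.6 i$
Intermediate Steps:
$\left(-18\right) 75 \sqrt{d + 20} = \left(-18\right) 75 \sqrt{-38 + 20} = - 1350 \sqrt{-18} = - 1350 \cdot 3 i \sqrt{2} = - 4050 i \sqrt{2}$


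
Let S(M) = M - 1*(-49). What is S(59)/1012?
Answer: 27/253 ≈ 0.10672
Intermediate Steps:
S(M) = 49 + M (S(M) = M + 49 = 49 + M)
S(59)/1012 = (49 + 59)/1012 = 108*(1/1012) = 27/253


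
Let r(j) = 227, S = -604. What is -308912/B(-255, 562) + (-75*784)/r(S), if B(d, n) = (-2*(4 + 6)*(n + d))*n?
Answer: -25353732622/97913045 ≈ -258.94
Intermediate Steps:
B(d, n) = n*(-20*d - 20*n) (B(d, n) = (-20*(d + n))*n = (-2*(10*d + 10*n))*n = (-20*d - 20*n)*n = n*(-20*d - 20*n))
-308912/B(-255, 562) + (-75*784)/r(S) = -308912*(-1/(11240*(-255 + 562))) - 75*784/227 = -308912/((-20*562*307)) - 58800*1/227 = -308912/(-3450680) - 58800/227 = -308912*(-1/3450680) - 58800/227 = 38614/431335 - 58800/227 = -25353732622/97913045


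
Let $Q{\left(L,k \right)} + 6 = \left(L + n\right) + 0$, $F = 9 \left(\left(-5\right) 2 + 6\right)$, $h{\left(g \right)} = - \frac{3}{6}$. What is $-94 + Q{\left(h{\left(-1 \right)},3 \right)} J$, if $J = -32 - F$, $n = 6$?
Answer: $-96$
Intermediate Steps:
$h{\left(g \right)} = - \frac{1}{2}$ ($h{\left(g \right)} = \left(-3\right) \frac{1}{6} = - \frac{1}{2}$)
$F = -36$ ($F = 9 \left(-10 + 6\right) = 9 \left(-4\right) = -36$)
$J = 4$ ($J = -32 - -36 = -32 + 36 = 4$)
$Q{\left(L,k \right)} = L$ ($Q{\left(L,k \right)} = -6 + \left(\left(L + 6\right) + 0\right) = -6 + \left(\left(6 + L\right) + 0\right) = -6 + \left(6 + L\right) = L$)
$-94 + Q{\left(h{\left(-1 \right)},3 \right)} J = -94 - 2 = -96$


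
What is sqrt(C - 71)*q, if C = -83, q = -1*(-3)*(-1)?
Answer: -3*I*sqrt(154) ≈ -37.229*I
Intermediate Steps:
q = -3 (q = 3*(-1) = -3)
sqrt(C - 71)*q = sqrt(-83 - 71)*(-3) = sqrt(-154)*(-3) = (I*sqrt(154))*(-3) = -3*I*sqrt(154)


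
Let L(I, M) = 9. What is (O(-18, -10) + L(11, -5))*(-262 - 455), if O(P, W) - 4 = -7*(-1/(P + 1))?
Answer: -153438/17 ≈ -9025.8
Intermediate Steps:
O(P, W) = 4 - 7/(-1 - P) (O(P, W) = 4 - 7*(-1/(P + 1)) = 4 - 7*(-1/(1 + P)) = 4 - 7/(-1 - P))
(O(-18, -10) + L(11, -5))*(-262 - 455) = ((11 + 4*(-18))/(1 - 18) + 9)*(-262 - 455) = ((11 - 72)/(-17) + 9)*(-717) = (-1/17*(-61) + 9)*(-717) = (61/17 + 9)*(-717) = (214/17)*(-717) = -153438/17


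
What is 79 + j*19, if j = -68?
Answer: -1213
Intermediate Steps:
79 + j*19 = 79 - 68*19 = 79 - 1292 = -1213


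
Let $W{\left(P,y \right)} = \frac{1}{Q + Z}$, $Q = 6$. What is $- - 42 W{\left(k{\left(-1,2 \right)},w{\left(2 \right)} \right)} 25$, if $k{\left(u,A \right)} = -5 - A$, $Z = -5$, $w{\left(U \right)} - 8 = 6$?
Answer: $1050$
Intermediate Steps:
$w{\left(U \right)} = 14$ ($w{\left(U \right)} = 8 + 6 = 14$)
$W{\left(P,y \right)} = 1$ ($W{\left(P,y \right)} = \frac{1}{6 - 5} = 1^{-1} = 1$)
$- - 42 W{\left(k{\left(-1,2 \right)},w{\left(2 \right)} \right)} 25 = - \left(-42\right) 1 \cdot 25 = - \left(-42\right) 25 = \left(-1\right) \left(-1050\right) = 1050$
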